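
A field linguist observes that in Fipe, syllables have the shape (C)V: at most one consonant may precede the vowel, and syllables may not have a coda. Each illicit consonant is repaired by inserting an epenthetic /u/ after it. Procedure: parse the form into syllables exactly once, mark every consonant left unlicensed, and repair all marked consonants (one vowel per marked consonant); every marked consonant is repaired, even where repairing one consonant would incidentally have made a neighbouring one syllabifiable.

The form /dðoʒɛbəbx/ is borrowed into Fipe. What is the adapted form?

The consonants /d/, /b/, /x/ cannot be parsed into a legal (C)V syllable (no codas are permitted; onsets are limited to one consonant).
Each unlicensed consonant becomes the onset of a new syllable: /d/ → /du/, /b/ → /bu/, /x/ → /xu/.

duðoʒɛbəbuxu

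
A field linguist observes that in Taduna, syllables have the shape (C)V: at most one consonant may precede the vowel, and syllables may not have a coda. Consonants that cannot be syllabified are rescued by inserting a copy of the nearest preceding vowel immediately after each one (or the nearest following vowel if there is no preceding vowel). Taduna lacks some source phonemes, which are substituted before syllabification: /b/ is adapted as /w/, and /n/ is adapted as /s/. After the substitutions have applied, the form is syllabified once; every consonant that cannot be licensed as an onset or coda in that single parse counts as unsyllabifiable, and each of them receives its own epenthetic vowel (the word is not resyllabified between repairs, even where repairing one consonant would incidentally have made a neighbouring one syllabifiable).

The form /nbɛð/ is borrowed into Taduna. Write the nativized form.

Substitution: /n/ → /s/, /b/ → /w/, giving /swɛð/.
The consonants /s/, /ð/ cannot be parsed into a legal (C)V syllable (no codas are permitted; onsets are limited to one consonant).
Epenthesis after each stranded consonant: /s/ → /sɛ/, /ð/ → /ðɛ/.

sɛwɛðɛ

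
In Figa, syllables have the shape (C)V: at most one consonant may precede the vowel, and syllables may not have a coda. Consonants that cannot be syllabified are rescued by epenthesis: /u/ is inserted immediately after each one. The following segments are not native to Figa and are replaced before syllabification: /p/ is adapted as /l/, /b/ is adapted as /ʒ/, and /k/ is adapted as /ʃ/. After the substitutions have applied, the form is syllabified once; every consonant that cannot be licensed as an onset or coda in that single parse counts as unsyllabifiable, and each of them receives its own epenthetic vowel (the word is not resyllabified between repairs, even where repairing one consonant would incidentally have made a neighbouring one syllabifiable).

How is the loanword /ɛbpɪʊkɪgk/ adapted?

Substitution: /b/ → /ʒ/, /p/ → /l/, /k/ → /ʃ/, giving /ɛʒlɪʊʃɪgʃ/.
The consonants /ʒ/, /g/, /ʃ/ cannot be parsed into a legal (C)V syllable (no codas are permitted; onsets are limited to one consonant).
Inserting the epenthetic vowel yields /ʒ/ → /ʒu/, /g/ → /gu/, /ʃ/ → /ʃu/.

ɛʒulɪʊʃɪguʃu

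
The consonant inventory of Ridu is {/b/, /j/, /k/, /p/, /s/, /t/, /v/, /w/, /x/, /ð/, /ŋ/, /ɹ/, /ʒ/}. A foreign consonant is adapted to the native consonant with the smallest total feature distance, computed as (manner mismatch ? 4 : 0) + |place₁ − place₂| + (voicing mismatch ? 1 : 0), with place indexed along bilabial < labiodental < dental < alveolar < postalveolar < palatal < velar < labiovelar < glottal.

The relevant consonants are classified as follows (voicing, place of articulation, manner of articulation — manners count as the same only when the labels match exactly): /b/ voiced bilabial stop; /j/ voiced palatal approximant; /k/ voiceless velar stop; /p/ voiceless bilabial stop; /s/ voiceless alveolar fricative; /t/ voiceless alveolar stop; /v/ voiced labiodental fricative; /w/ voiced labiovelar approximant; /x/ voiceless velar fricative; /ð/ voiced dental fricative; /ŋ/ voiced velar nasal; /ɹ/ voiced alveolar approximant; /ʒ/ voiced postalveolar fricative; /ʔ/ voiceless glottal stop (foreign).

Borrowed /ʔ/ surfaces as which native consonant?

k

/k/ is closest: same manner (stop), place distance 2 (glottal→velar), same voicing; total 2. Next closest is /t/ at distance 5.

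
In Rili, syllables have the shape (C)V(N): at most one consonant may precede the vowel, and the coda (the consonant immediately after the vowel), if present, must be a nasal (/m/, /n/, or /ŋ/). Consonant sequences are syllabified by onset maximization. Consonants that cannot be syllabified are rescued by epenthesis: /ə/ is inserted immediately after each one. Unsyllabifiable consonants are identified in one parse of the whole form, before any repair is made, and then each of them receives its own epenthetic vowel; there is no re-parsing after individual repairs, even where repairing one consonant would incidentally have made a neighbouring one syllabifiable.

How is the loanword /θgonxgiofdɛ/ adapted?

θəgonxəgiofədɛ

The consonants /θ/, /x/, /f/ cannot be parsed into a legal (C)V(N) syllable (only a nasal (/m/, /n/, or /ŋ/) is licensed in coda position; onsets are limited to one consonant).
Inserting the epenthetic vowel yields /θ/ → /θə/, /x/ → /xə/, /f/ → /fə/.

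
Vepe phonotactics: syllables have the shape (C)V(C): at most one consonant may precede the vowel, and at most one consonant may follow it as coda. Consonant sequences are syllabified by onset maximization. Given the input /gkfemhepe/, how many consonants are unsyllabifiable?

2

The consonants /g/, /k/ cannot be parsed into a legal (C)V(C) syllable (at most one coda consonant is licensed; onsets are limited to one consonant).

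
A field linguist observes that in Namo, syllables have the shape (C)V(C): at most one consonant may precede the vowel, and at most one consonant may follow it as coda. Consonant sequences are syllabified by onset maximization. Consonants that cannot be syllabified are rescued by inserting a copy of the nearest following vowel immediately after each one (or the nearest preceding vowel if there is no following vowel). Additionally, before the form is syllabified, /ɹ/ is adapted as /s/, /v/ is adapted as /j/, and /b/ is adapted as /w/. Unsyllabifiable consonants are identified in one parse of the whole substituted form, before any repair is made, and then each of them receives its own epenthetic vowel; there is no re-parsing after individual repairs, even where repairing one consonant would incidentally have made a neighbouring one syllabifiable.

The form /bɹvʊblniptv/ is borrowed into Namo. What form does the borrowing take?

Substitution: /b/ → /w/, /ɹ/ → /s/, /v/ → /j/, giving /wsjʊwlniptj/.
Syllabifying with onset maximization leaves /w/, /s/, /l/, /t/, /j/ stranded (at most one coda consonant is licensed; onsets are limited to one consonant).
Epenthesis after each stranded consonant: /w/ → /wʊ/, /s/ → /sʊ/, /l/ → /li/, /t/ → /ti/, /j/ → /ji/.

wʊsʊjʊwliniptiji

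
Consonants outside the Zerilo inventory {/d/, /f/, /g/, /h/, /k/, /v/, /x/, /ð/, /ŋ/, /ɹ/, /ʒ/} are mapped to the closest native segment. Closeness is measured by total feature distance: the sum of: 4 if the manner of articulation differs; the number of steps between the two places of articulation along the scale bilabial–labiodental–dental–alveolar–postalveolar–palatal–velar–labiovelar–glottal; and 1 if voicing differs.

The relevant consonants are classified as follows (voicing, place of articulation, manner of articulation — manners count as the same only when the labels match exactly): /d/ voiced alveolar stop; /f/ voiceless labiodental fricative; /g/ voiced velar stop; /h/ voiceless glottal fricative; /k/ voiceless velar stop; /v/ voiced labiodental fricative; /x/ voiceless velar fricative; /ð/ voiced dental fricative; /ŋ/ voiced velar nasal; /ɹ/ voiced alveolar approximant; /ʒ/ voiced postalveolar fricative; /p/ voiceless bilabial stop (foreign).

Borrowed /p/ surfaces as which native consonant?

/d/ is closest: same manner (stop), place distance 3 (bilabial→alveolar), voicing differs (+1); total 4. Next closest is /f/ at distance 5.

d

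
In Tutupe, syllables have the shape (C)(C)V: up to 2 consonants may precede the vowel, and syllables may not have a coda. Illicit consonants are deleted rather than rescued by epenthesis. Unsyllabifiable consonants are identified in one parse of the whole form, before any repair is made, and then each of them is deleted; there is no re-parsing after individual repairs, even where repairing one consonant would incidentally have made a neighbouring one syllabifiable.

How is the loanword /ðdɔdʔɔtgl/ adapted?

ðdɔdʔɔ

Syllabifying with onset maximization leaves /t/, /g/, /l/ stranded (no codas are permitted; onsets may contain at most 2 consonants).
Each unlicensed consonant is deleted: /t/, /g/, /l/.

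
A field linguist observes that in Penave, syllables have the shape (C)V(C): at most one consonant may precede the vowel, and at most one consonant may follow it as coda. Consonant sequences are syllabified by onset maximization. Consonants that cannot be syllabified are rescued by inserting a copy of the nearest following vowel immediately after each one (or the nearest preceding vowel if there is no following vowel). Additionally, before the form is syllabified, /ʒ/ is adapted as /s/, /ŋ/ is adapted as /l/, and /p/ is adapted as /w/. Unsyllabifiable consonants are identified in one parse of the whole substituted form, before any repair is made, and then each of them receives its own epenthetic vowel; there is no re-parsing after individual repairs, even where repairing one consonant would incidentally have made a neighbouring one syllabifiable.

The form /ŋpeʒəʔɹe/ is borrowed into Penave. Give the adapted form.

lewesəʔɹe

Substitution: /ŋ/ → /l/, /p/ → /w/, /ʒ/ → /s/, giving /lwesəʔɹe/.
The consonants /l/ cannot be parsed into a legal (C)V(C) syllable (at most one coda consonant is licensed; onsets are limited to one consonant).
Inserting the epenthetic vowel yields /l/ → /le/.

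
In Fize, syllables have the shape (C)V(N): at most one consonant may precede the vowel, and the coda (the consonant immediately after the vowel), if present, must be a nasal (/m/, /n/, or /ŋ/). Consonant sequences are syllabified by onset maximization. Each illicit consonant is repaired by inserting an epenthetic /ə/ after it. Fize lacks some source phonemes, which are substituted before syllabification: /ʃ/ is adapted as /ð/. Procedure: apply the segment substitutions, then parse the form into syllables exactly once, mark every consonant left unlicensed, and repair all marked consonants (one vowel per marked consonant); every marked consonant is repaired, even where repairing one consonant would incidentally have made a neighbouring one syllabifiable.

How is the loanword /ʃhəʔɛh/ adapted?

ðəhəʔɛhə

Substitution: /ʃ/ → /ð/, giving /ðhəʔɛh/.
Syllabifying with onset maximization leaves /ð/, /h/ stranded (only a nasal (/m/, /n/, or /ŋ/) is licensed in coda position; onsets are limited to one consonant).
Epenthesis after each stranded consonant: /ð/ → /ðə/, /h/ → /hə/.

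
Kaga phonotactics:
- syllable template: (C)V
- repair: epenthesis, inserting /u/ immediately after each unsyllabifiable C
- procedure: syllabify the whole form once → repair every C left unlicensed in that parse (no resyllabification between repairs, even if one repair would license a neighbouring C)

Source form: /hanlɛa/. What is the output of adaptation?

Syllabifying with onset maximization leaves /n/ stranded (no codas are permitted; onsets are limited to one consonant).
Epenthesis after each stranded consonant: /n/ → /nu/.

hanulɛa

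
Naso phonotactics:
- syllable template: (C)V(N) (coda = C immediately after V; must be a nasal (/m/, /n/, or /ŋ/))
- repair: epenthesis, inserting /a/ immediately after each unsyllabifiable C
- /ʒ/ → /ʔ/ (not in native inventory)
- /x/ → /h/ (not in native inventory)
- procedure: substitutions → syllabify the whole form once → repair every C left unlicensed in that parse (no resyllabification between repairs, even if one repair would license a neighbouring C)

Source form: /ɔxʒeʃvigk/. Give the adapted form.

Substitution: /x/ → /h/, /ʒ/ → /ʔ/, giving /ɔhʔeʃvigk/.
The consonants /h/, /ʃ/, /g/, /k/ cannot be parsed into a legal (C)V(N) syllable (only a nasal (/m/, /n/, or /ŋ/) is licensed in coda position; onsets are limited to one consonant).
Each unlicensed consonant becomes the onset of a new syllable: /h/ → /ha/, /ʃ/ → /ʃa/, /g/ → /ga/, /k/ → /ka/.

ɔhaʔeʃavigaka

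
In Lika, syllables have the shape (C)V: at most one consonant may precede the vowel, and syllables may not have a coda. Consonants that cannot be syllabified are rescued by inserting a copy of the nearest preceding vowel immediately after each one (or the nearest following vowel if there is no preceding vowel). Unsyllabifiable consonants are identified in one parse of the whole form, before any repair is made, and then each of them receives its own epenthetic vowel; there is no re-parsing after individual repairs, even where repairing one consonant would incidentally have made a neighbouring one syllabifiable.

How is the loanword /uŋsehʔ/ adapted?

Syllabifying with onset maximization leaves /ŋ/, /h/, /ʔ/ stranded (no codas are permitted; onsets are limited to one consonant).
Inserting the epenthetic vowel yields /ŋ/ → /ŋu/, /h/ → /he/, /ʔ/ → /ʔe/.

uŋuseheʔe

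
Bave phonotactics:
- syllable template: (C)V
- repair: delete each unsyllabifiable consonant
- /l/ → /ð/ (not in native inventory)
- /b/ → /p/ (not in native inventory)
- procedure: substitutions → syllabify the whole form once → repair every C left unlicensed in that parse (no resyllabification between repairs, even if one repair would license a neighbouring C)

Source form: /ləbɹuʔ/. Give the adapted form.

ðəɹu

Substitution: /l/ → /ð/, /b/ → /p/, giving /ðəpɹuʔ/.
Syllabifying with onset maximization leaves /p/, /ʔ/ stranded (no codas are permitted; onsets are limited to one consonant).
Each unlicensed consonant is deleted: /p/, /ʔ/.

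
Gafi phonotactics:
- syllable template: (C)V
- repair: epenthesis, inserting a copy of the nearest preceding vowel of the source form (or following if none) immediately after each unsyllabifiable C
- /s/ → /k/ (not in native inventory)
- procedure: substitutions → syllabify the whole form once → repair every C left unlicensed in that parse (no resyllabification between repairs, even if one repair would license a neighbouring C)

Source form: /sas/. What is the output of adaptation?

kaka

Substitution: /s/ → /k/, giving /kak/.
The consonants /k/ cannot be parsed into a legal (C)V syllable (no codas are permitted; onsets are limited to one consonant).
Each unlicensed consonant becomes the onset of a new syllable: /k/ → /ka/.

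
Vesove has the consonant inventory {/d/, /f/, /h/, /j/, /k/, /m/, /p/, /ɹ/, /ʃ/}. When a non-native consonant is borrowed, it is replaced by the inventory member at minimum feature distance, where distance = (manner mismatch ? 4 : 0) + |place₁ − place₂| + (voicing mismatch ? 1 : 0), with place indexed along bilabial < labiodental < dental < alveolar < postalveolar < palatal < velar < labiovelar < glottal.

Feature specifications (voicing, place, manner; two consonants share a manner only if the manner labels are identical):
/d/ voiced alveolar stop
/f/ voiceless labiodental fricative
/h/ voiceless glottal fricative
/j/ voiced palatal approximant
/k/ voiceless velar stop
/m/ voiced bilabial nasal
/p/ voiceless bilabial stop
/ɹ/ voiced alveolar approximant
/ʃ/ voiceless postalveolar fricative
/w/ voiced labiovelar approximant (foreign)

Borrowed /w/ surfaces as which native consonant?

/j/ is closest: same manner (approximant), place distance 2 (labiovelar→palatal), same voicing; total 2. Next closest is /ɹ/ at distance 4.

j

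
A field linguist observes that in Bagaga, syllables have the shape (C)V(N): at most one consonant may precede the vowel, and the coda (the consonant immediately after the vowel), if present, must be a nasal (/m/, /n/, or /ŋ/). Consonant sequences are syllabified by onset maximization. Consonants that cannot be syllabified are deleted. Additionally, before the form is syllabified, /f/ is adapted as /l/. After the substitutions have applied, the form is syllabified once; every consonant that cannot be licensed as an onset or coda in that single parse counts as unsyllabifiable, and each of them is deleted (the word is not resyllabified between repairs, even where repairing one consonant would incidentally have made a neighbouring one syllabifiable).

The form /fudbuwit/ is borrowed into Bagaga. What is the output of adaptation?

Substitution: /f/ → /l/, giving /ludbuwit/.
Under (C)V(N), the unsyllabifiable consonants are /d/, /t/ (only a nasal (/m/, /n/, or /ŋ/) is licensed in coda position; onsets are limited to one consonant).
Deletion applies to /d/, /t/.

lubuwi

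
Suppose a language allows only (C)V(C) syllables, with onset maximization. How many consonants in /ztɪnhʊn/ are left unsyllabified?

The consonants /z/ cannot be parsed into a legal (C)V(C) syllable (at most one coda consonant is licensed; onsets are limited to one consonant).

1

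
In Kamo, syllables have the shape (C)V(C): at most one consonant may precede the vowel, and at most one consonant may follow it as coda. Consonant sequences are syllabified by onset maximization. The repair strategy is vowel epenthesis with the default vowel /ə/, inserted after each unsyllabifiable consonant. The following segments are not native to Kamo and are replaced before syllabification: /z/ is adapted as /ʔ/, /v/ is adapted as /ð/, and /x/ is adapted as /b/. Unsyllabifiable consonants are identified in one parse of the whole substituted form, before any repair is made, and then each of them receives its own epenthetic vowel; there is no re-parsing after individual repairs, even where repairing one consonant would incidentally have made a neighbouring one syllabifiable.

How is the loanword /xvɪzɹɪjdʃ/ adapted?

Substitution: /x/ → /b/, /v/ → /ð/, /z/ → /ʔ/, giving /bðɪʔɹɪjdʃ/.
Syllabifying with onset maximization leaves /b/, /d/, /ʃ/ stranded (at most one coda consonant is licensed; onsets are limited to one consonant).
Inserting the epenthetic vowel yields /b/ → /bə/, /d/ → /də/, /ʃ/ → /ʃə/.

bəðɪʔɹɪjdəʃə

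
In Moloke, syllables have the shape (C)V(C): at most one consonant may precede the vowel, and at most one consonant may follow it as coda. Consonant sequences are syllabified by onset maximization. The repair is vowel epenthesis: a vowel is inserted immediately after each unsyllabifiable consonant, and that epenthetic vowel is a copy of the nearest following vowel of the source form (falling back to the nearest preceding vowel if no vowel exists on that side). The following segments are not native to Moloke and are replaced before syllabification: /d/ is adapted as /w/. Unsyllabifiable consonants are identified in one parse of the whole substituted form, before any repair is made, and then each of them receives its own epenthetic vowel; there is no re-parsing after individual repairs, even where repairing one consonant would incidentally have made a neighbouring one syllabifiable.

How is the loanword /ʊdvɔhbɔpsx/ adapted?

ʊwvɔhbɔpsɔxɔ

Substitution: /d/ → /w/, giving /ʊwvɔhbɔpsx/.
Under (C)V(C), the unsyllabifiable consonants are /s/, /x/ (at most one coda consonant is licensed; onsets are limited to one consonant).
Each unlicensed consonant becomes the onset of a new syllable: /s/ → /sɔ/, /x/ → /xɔ/.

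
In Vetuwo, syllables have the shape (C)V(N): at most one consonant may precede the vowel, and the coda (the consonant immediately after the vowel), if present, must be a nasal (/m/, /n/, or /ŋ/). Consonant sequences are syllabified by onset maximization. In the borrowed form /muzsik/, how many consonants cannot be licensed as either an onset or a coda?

Syllabifying with onset maximization leaves /z/, /k/ stranded (only a nasal (/m/, /n/, or /ŋ/) is licensed in coda position; onsets are limited to one consonant).

2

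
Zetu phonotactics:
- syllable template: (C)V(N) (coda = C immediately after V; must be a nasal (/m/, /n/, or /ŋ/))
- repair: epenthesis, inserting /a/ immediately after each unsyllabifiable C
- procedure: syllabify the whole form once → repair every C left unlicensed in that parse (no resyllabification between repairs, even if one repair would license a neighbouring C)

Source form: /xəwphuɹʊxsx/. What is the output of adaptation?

xəwapahuɹʊxasaxa

The consonants /w/, /p/, /x/, /s/, /x/ cannot be parsed into a legal (C)V(N) syllable (only a nasal (/m/, /n/, or /ŋ/) is licensed in coda position; onsets are limited to one consonant).
Inserting the epenthetic vowel yields /w/ → /wa/, /p/ → /pa/, /x/ → /xa/, /s/ → /sa/, /x/ → /xa/.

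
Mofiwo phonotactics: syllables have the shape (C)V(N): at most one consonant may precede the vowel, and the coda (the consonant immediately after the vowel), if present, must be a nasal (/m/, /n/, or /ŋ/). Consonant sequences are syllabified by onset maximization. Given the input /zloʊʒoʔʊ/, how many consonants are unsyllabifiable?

1

Syllabifying with onset maximization leaves /z/ stranded (only a nasal (/m/, /n/, or /ŋ/) is licensed in coda position; onsets are limited to one consonant).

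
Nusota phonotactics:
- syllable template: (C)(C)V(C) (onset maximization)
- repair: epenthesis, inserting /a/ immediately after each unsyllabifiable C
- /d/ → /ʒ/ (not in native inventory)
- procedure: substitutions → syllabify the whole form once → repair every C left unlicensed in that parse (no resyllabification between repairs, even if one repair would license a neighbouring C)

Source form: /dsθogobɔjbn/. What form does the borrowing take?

Substitution: /d/ → /ʒ/, giving /ʒsθogobɔjbn/.
Syllabifying with onset maximization leaves /ʒ/, /b/, /n/ stranded (at most one coda consonant is licensed; onsets may contain at most 2 consonants).
Epenthesis after each stranded consonant: /ʒ/ → /ʒa/, /b/ → /ba/, /n/ → /na/.

ʒasθogobɔjbana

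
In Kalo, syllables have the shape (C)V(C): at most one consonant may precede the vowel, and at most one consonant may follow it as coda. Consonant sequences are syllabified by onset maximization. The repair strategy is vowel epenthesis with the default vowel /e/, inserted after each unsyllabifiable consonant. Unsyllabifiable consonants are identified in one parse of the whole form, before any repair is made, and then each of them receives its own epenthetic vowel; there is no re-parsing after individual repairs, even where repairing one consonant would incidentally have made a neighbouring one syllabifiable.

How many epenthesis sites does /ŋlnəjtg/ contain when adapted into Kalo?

4

The unsyllabifiable consonants are /ŋ/, /l/, /t/, /g/; each receives one epenthetic vowel.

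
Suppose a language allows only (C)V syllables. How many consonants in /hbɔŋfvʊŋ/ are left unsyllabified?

Under (C)V, the unsyllabifiable consonants are /h/, /ŋ/, /f/, /ŋ/ (no codas are permitted; onsets are limited to one consonant).

4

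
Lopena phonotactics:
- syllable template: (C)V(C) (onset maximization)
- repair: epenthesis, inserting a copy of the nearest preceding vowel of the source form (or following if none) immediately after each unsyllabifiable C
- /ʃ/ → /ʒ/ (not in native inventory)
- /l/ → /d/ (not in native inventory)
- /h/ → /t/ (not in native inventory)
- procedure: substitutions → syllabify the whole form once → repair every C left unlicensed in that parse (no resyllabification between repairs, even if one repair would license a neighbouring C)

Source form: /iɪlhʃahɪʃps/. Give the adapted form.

iɪdtɪʒatɪʒpɪsɪ

Substitution: /l/ → /d/, /h/ → /t/, /ʃ/ → /ʒ/, giving /iɪdtʒatɪʒps/.
Under (C)V(C), the unsyllabifiable consonants are /t/, /p/, /s/ (at most one coda consonant is licensed; onsets are limited to one consonant).
Epenthesis after each stranded consonant: /t/ → /tɪ/, /p/ → /pɪ/, /s/ → /sɪ/.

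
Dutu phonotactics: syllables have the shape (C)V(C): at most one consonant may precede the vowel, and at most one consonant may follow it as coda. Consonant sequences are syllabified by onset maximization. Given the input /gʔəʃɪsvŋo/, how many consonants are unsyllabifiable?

2

Syllabifying with onset maximization leaves /g/, /v/ stranded (at most one coda consonant is licensed; onsets are limited to one consonant).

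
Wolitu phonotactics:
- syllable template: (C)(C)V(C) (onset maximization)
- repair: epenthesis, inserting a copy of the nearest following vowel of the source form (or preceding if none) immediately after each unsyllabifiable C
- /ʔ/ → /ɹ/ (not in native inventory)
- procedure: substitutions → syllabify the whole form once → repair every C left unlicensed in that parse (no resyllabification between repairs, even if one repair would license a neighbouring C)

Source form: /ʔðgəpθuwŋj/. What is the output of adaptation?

ɹəðgəpθuwŋuju

Substitution: /ʔ/ → /ɹ/, giving /ɹðgəpθuwŋj/.
Syllabifying with onset maximization leaves /ɹ/, /ŋ/, /j/ stranded (at most one coda consonant is licensed; onsets may contain at most 2 consonants).
Inserting the epenthetic vowel yields /ɹ/ → /ɹə/, /ŋ/ → /ŋu/, /j/ → /ju/.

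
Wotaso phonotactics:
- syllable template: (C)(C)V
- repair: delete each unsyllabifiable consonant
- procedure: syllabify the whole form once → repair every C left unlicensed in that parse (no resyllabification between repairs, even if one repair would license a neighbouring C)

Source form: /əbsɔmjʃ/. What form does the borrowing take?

əbsɔ

Syllabifying with onset maximization leaves /m/, /j/, /ʃ/ stranded (no codas are permitted; onsets may contain at most 2 consonants).
Deleting the stranded consonants removes /m/, /j/, /ʃ/.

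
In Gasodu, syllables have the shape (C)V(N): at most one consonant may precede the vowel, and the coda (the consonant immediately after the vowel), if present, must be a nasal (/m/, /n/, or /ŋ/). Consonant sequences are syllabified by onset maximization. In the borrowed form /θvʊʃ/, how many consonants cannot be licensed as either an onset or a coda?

2

Syllabifying with onset maximization leaves /θ/, /ʃ/ stranded (only a nasal (/m/, /n/, or /ŋ/) is licensed in coda position; onsets are limited to one consonant).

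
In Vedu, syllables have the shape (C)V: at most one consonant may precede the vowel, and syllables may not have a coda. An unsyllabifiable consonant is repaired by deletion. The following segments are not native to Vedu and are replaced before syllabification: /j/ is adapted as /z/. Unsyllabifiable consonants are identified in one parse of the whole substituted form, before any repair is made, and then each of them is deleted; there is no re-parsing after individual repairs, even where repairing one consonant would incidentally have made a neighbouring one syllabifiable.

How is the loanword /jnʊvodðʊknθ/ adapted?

nʊvoðʊ

Substitution: /j/ → /z/, giving /znʊvodðʊknθ/.
Syllabifying with onset maximization leaves /z/, /d/, /k/, /n/, /θ/ stranded (no codas are permitted; onsets are limited to one consonant).
Deleting the stranded consonants removes /z/, /d/, /k/, /n/, /θ/.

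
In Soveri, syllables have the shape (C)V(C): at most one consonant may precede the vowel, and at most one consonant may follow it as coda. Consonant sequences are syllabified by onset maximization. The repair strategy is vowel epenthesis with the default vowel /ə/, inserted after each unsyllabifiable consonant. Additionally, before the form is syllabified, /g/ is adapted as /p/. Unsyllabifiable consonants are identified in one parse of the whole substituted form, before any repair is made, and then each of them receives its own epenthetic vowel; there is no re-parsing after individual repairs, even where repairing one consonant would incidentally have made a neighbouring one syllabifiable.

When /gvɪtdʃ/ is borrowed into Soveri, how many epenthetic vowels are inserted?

After substitution the input is /pvɪtdʃ/.
The unsyllabifiable consonants are /p/, /d/, /ʃ/; each receives one epenthetic vowel.

3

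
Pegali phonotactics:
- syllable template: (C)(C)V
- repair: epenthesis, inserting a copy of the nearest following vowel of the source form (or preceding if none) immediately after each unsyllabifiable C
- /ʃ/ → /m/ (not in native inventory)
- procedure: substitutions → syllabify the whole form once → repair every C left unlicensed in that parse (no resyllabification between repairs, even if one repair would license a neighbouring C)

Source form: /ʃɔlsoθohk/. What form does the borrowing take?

Substitution: /ʃ/ → /m/, giving /mɔlsoθohk/.
The consonants /h/, /k/ cannot be parsed into a legal (C)(C)V syllable (no codas are permitted; onsets may contain at most 2 consonants).
Inserting the epenthetic vowel yields /h/ → /ho/, /k/ → /ko/.

mɔlsoθohoko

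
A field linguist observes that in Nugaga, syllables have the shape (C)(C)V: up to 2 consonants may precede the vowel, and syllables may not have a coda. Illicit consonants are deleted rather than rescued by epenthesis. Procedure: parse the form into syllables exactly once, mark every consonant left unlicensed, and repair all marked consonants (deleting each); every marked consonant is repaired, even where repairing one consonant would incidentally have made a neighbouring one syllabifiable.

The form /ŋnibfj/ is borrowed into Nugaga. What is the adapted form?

The consonants /b/, /f/, /j/ cannot be parsed into a legal (C)(C)V syllable (no codas are permitted; onsets may contain at most 2 consonants).
Deleting the stranded consonants removes /b/, /f/, /j/.

ŋni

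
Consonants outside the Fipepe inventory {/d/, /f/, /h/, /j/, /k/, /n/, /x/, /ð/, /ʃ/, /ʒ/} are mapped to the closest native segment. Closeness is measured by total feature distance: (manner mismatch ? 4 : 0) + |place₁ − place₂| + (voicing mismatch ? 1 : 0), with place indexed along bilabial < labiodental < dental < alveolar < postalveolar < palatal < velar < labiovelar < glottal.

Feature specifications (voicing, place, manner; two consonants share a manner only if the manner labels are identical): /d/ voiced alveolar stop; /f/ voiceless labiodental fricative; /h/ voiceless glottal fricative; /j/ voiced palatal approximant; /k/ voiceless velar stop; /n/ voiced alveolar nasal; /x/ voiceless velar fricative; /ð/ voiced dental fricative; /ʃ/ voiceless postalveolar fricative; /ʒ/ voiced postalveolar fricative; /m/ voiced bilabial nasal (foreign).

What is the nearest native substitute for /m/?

n

/n/ is closest: same manner (nasal), place distance 3 (bilabial→alveolar), same voicing; total 3. Next closest is /f/ at distance 6.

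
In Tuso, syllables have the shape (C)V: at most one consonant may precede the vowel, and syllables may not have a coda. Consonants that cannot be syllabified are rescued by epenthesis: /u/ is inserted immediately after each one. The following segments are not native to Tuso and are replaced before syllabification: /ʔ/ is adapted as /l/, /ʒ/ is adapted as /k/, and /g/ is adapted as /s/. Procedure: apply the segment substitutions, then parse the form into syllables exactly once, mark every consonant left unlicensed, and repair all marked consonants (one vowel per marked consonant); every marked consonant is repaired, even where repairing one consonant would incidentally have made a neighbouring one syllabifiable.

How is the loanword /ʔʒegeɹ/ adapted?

Substitution: /ʔ/ → /l/, /ʒ/ → /k/, /g/ → /s/, giving /lkeseɹ/.
Syllabifying with onset maximization leaves /l/, /ɹ/ stranded (no codas are permitted; onsets are limited to one consonant).
Each unlicensed consonant becomes the onset of a new syllable: /l/ → /lu/, /ɹ/ → /ɹu/.

lukeseɹu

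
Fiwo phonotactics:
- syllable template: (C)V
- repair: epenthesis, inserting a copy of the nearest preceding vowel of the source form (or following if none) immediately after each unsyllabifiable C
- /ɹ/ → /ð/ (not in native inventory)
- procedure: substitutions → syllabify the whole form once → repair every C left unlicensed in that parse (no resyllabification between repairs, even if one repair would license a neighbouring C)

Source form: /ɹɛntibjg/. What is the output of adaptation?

Substitution: /ɹ/ → /ð/, giving /ðɛntibjg/.
Syllabifying with onset maximization leaves /n/, /b/, /j/, /g/ stranded (no codas are permitted; onsets are limited to one consonant).
Inserting the epenthetic vowel yields /n/ → /nɛ/, /b/ → /bi/, /j/ → /ji/, /g/ → /gi/.

ðɛnɛtibijigi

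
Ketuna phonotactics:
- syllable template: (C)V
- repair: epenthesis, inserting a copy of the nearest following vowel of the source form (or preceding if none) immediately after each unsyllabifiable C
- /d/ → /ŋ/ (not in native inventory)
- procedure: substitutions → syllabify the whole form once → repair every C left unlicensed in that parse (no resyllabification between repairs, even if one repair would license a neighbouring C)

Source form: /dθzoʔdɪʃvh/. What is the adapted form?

ŋoθozoʔɪŋɪʃɪvɪhɪ

Substitution: /d/ → /ŋ/, giving /ŋθzoʔŋɪʃvh/.
The consonants /ŋ/, /θ/, /ʔ/, /ʃ/, /v/, /h/ cannot be parsed into a legal (C)V syllable (no codas are permitted; onsets are limited to one consonant).
Each unlicensed consonant becomes the onset of a new syllable: /ŋ/ → /ŋo/, /θ/ → /θo/, /ʔ/ → /ʔɪ/, /ʃ/ → /ʃɪ/, /v/ → /vɪ/, /h/ → /hɪ/.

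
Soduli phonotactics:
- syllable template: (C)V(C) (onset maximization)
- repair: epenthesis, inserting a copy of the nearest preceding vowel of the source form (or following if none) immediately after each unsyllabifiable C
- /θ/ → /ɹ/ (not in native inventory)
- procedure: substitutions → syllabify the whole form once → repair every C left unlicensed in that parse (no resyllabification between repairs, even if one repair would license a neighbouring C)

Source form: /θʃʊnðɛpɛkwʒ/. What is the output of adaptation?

ɹʊʃʊnðɛpɛkwɛʒɛ

Substitution: /θ/ → /ɹ/, giving /ɹʃʊnðɛpɛkwʒ/.
The consonants /ɹ/, /w/, /ʒ/ cannot be parsed into a legal (C)V(C) syllable (at most one coda consonant is licensed; onsets are limited to one consonant).
Each unlicensed consonant becomes the onset of a new syllable: /ɹ/ → /ɹʊ/, /w/ → /wɛ/, /ʒ/ → /ʒɛ/.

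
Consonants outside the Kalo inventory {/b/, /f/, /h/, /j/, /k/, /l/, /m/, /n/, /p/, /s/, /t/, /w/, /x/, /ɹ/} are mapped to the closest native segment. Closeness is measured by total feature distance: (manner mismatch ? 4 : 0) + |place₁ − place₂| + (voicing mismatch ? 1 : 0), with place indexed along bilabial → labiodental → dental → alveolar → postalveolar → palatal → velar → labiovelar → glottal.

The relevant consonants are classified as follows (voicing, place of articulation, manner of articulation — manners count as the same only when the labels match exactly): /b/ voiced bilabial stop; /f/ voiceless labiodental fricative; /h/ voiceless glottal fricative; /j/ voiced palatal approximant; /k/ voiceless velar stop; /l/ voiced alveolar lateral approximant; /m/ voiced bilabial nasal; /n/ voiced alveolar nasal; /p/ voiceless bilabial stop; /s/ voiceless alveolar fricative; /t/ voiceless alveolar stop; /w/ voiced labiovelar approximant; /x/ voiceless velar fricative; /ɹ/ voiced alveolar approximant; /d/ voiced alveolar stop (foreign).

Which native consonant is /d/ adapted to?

t

/t/ is closest: same manner (stop), place distance 0 (alveolar→alveolar), voicing differs (+1); total 1. Next closest is /b/ at distance 3.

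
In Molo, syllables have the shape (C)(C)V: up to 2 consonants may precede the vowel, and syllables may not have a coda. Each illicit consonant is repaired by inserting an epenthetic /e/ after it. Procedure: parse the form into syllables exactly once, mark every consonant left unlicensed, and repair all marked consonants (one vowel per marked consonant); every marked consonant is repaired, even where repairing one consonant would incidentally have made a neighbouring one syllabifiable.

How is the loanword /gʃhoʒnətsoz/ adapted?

Under (C)(C)V, the unsyllabifiable consonants are /g/, /z/ (no codas are permitted; onsets may contain at most 2 consonants).
Each unlicensed consonant becomes the onset of a new syllable: /g/ → /ge/, /z/ → /ze/.

geʃhoʒnətsoze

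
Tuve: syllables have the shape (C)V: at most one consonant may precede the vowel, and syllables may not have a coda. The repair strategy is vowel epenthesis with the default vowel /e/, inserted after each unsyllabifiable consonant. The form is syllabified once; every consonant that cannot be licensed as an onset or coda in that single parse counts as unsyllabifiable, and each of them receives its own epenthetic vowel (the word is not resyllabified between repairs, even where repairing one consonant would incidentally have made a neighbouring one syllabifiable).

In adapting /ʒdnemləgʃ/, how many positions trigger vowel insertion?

5

The unsyllabifiable consonants are /ʒ/, /d/, /m/, /g/, /ʃ/; each receives one epenthetic vowel.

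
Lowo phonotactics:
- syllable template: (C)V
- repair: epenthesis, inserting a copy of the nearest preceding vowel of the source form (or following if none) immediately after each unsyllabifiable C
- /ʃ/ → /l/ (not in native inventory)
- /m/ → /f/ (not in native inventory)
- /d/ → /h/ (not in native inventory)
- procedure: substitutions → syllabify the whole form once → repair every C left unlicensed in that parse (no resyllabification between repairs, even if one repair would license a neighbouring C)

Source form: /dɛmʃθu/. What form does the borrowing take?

hɛfɛlɛθu

Substitution: /d/ → /h/, /m/ → /f/, /ʃ/ → /l/, giving /hɛflθu/.
The consonants /f/, /l/ cannot be parsed into a legal (C)V syllable (no codas are permitted; onsets are limited to one consonant).
Each unlicensed consonant becomes the onset of a new syllable: /f/ → /fɛ/, /l/ → /lɛ/.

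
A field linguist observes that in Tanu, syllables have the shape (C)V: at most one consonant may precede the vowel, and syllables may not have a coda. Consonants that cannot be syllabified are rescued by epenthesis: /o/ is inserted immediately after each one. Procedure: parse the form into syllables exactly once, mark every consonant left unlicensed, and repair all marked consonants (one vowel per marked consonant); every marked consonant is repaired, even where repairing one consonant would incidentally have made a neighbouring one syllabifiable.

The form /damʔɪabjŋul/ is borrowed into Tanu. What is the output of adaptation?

damoʔɪabojoŋulo

The consonants /m/, /b/, /j/, /l/ cannot be parsed into a legal (C)V syllable (no codas are permitted; onsets are limited to one consonant).
Each unlicensed consonant becomes the onset of a new syllable: /m/ → /mo/, /b/ → /bo/, /j/ → /jo/, /l/ → /lo/.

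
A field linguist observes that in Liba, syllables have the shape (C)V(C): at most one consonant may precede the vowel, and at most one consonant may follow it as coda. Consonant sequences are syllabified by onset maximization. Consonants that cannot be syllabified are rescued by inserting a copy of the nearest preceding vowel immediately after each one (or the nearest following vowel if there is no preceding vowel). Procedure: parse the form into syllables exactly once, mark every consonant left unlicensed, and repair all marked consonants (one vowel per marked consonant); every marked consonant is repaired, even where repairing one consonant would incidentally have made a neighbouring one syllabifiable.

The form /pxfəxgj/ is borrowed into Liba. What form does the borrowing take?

Under (C)V(C), the unsyllabifiable consonants are /p/, /x/, /g/, /j/ (at most one coda consonant is licensed; onsets are limited to one consonant).
Inserting the epenthetic vowel yields /p/ → /pə/, /x/ → /xə/, /g/ → /gə/, /j/ → /jə/.

pəxəfəxgəjə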